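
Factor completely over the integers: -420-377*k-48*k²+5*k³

(5*k+7)*(k+4)*(k-15)

Testing divisors of the constant over divisors of the leading coefficient, k = -7/5 is a root, so (5*k+7) divides it; the quotient is k²-11*k-60.
The remaining quadratic factors as (k+4)(k-15).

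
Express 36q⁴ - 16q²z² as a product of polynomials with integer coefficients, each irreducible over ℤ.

Every term has a factor of 4q². Then 9q² - 4z² = (3q)² − (2z)².

4q²(3q + 2z)(3q - 2z)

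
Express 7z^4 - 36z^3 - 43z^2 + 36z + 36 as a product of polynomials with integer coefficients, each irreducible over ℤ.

Testing divisors of the constant over divisors of the leading coefficient, z = -1 is a root, so (z + 1) divides it; the quotient is 7z^3 - 43z^2 + 36.
Next, z = 1 is a root, so (z - 1) is a factor; dividing leaves 7z^2 - 36z - 36.
The remaining quadratic factors as (7z + 6)(z - 6).

(7z + 6)(z + 1)(z - 1)(z - 6)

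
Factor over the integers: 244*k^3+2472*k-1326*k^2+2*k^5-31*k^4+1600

Among the possible rational roots, k = 8 is a root, so (k-8) divides it; the quotient is 2*k^4-15*k^3+124*k^2-334*k-200.
Continuing, k = -1/2 is a root, so (2*k+1) divides it; the quotient is k^3-8*k^2+66*k-200.
Continuing, k = 4 is a root, so (k-4) divides it; the quotient is k^2-4*k+50.
The quadratic k^2-4*k+50 has discriminant -184 < 0 and is irreducible over ℤ.

(2*k+1)*(k-4)*(k-8)*(k^2-4*k+50)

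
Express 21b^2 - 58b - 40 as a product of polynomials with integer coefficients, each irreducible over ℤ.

(3b - 10)(7b + 4)

Need a pair with product 21·(-40) = -840 and sum -58: that's 12 and -70.
Split the middle term: 21b^2 + 12b - 70b - 40 = 3b(7b + 4) - 10(7b + 4).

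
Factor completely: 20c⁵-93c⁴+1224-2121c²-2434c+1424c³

Trying the rational-root candidates, c = 9/4 is a root, so (4c-9) is a factor; dividing leaves 5c⁴-12c³+329c²+210c-136.
Next, c = -1 is a root, giving the factor (c+1) and quotient 5c³-17c²+346c-136.
Then c = 2/5 is a root, so (5c-2) divides it; the quotient is c²-3c+68.
The quadratic c²-3c+68 has discriminant -263 < 0 and is irreducible over ℤ.

(4c-9)(5c-2)(c+1)(c²-3c+68)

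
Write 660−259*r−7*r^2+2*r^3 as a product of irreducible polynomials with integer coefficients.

By the rational root theorem, r = 12 is a root, so (r−12) is a factor; dividing leaves 2*r^2+17*r−55.
The remaining quadratic factors as (r+11)(2*r−5).

(2*r−5)*(r+11)*(r−12)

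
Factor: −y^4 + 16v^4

(2v)⁴ − (y)⁴ = ((2v)² − (y)²)((2v)² + (y)²); the first factor splits again, the second (4v^2 + y^2) is irreducible.

(2v + y)(2v − y)(4v^2 + y^2)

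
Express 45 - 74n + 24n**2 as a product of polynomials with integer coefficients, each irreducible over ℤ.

(4n - 9)(6n - 5)

Need a pair with product 24·45 = 1080 and sum -74: that's -20 and -54.
Split the middle term: 24n**2 - 20n - 54n + 45 = 4n(6n - 5) - 9(6n - 5).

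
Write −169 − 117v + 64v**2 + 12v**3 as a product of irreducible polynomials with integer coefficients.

(2v + 13)(6v − 13)(v + 1)

By the rational root theorem, v = −1 is a root, so (v + 1) is a factor; dividing leaves 12v**2 + 52v − 169.
The remaining quadratic factors as (6v − 13)(2v + 13).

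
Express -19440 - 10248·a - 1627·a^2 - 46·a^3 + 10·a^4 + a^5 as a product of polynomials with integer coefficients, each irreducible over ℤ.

(a + 4)·(a + 5)·(a - 12)·(a^2 + 13·a + 81)

Among the possible rational roots, a = -4 is a root, giving the factor (a + 4) and quotient a^4 + 6·a^3 - 70·a^2 - 1347·a - 4860.
Then a = 12 is a root, so (a - 12) divides it; the quotient is a^3 + 18·a^2 + 146·a + 405.
Then a = -5 is a root, giving the factor (a + 5) and quotient a^2 + 13·a + 81.
The quadratic a^2 + 13·a + 81 has discriminant -155 < 0 and is irreducible over ℤ.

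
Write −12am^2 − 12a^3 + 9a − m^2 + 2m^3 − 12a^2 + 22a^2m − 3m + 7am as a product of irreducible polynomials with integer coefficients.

−(2a − 2m + 3)(2a − m − 1)(3a − m)

Group: 2a(−6a^2 + 8am − 9a − 2m^2 + 3m) + (−m − 1)(−6a^2 + 8am − 9a − 2m^2 + 3m); both groups contain (−6a^2 + 8am − 9a − 2m^2 + 3m), so (2a − m − 1) is a factor with cofactor −6a^2 + 8am − 9a − 2m^2 + 3m.
The cofactor groups again: −6a^2 + 8am − 9a − 2m^2 + 3m = −3a(2a − 2m + 3) + m(2a − 2m + 3); both groups contain (2a − 2m + 3), giving −(3a − m)(2a − 2m + 3).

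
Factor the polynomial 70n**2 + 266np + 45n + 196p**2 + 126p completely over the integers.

(14n + 14p + 9)(5n + 14p)

Group: 14n(5n + 14p) + (14p + 9)(5n + 14p); both groups contain (5n + 14p).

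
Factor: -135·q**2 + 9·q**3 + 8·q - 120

Group as (9·q**3 + 8·q) + (-135·q**2 - 120) = q·(9·q**2 + 8) - 15·(9·q**2 + 8).
Both groups share the factor (9·q**2 + 8).

(q - 15)·(9·q**2 + 8)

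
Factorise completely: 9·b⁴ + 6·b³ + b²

Pull out the common factor b², leaving 9·b² + 6·b + 1.
Recognize a perfect-square trinomial with the parts 1 and 3·b.

b²·(3·b + 1)²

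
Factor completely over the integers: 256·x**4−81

Difference of squares twice: with A = 4·x and B = 3, A⁴ − B⁴ = (A² − B²)(A² + B²), and A² − B² factors again.

(4·x+3)·(4·x−3)·(16·x**2+9)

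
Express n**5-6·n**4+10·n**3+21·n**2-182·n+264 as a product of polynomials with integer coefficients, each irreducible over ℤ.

Trying the rational-root candidates, n = -3 is a root, giving the factor (n+3) and quotient n**4-9·n**3+37·n**2-90·n+88.
Next, n = 2 is a root, so (n-2) is a factor; dividing leaves n**3-7·n**2+23·n-44.
Then n = 4 is a root, so (n-4) is a factor; dividing leaves n**2-3·n+11.
The quadratic n**2-3·n+11 has discriminant -35 < 0 and is irreducible over ℤ.

(n+3)·(n-2)·(n-4)·(n**2-3·n+11)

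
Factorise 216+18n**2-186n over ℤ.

Pull out the common factor 6, then factor the remaining trinomial.

6(3n-4)(n-9)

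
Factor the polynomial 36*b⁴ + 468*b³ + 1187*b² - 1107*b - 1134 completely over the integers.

(2*b + 9)*(3*b + 2)*(6*b - 7)*(b + 9)

Among the possible rational roots, b = 7/6 is a root, giving the factor (6*b - 7) and quotient 6*b³ + 85*b² + 297*b + 162.
Continuing, b = -9 is a root, so (b + 9) is a factor; dividing leaves 6*b² + 31*b + 18.
The remaining quadratic factors as (3*b + 2)(2*b + 9).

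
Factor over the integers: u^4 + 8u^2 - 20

(u^2 + 10)(u^2 - 2)

Substitute w = u^2 to get a quadratic in w, then factor.
u^2 - 2 is irreducible over ℤ (2 is not a perfect square).
u^2 + 10 is irreducible over ℤ (always positive, so no real roots).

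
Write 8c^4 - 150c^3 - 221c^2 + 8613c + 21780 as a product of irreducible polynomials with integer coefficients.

(2c + 11)(4c + 11)(c - 12)(c - 15)

Among the possible rational roots, c = -11/2 is a root, giving the factor (2c + 11) and quotient 4c^3 - 97c^2 + 423c + 1980.
Next, c = 15 is a root, so (c - 15) is a factor; dividing leaves 4c^2 - 37c - 132.
The remaining quadratic factors as (c - 12)(4c + 11).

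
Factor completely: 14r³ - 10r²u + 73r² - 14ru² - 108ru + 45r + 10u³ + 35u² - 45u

Group: r(14r² + 4ru + 73r - 10u² - 35u + 45) - u(14r² + 4ru + 73r - 10u² - 35u + 45); both groups contain (14r² + 4ru + 73r - 10u² - 35u + 45), so (r - u) is a factor with cofactor 14r² + 4ru + 73r - 10u² - 35u + 45.
The cofactor groups again: 14r² + 4ru + 73r - 10u² - 35u + 45 = 2r(7r - 5u + 5) + (2u + 9)(7r - 5u + 5); both groups contain (7r - 5u + 5), giving (2r + 2u + 9)(7r - 5u + 5).

(2r + 2u + 9)(7r - 5u + 5)(r - u)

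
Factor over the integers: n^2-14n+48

Two integers with product 48 and sum -14 are -8 and -6.

(n-6)(n-8)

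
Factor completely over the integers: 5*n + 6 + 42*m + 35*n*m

(5*n + 6)*(7*m + 1)

Group as (35*n*m + 5*n) + (42*m + 6) = 5*n*(7*m + 1) + 6*(7*m + 1).
Both groups share the factor (7*m + 1).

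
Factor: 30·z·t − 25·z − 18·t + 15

(5·z − 3)·(6·t − 5)

Group as (30·z·t − 25·z) + (−18·t + 15) = 5·z·(6·t − 5) − 3·(6·t − 5).
Both groups share the factor (6·t − 5).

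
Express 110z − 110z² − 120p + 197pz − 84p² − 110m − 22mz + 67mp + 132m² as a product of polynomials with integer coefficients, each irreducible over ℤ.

(11m + 12p − 11z)(12m − 7p + 10z − 10)

Group: 11m(12m − 7p + 10z − 10) + (12p − 11z)(12m − 7p + 10z − 10); both groups contain (12m − 7p + 10z − 10).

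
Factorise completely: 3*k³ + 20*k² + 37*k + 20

By the rational root theorem, k = -4 is a root, so (k + 4) divides it; the quotient is 3*k² + 8*k + 5.
The remaining quadratic factors as (k + 1)(3*k + 5).

(3*k + 5)*(k + 1)*(k + 4)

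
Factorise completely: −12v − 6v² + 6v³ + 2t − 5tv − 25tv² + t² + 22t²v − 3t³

Group: t(−3t² + 4tv + t − v² + v + 2) − 6v(−3t² + 4tv + t − v² + v + 2); both groups contain (−3t² + 4tv + t − v² + v + 2), so (t − 6v) is a factor with cofactor −3t² + 4tv + t − v² + v + 2.
The cofactor groups again: −3t² + 4tv + t − v² + v + 2 = −t(3t − v + 2) + (v + 1)(3t − v + 2); both groups contain (3t − v + 2), giving −(t − v − 1)(3t − v + 2).

−(3t − v + 2)(t − 6v)(t − v − 1)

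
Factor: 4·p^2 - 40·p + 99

Need a pair with product 4·99 = 396 and sum -40: that's -18 and -22.
Split the middle term: 4·p^2 - 18·p - 22·p + 99 = 2·p·(2·p - 9) - 11·(2·p - 9).

(2·p - 11)·(2·p - 9)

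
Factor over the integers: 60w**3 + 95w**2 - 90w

Pull out the common factor 5w, then factor the remaining trinomial.

5w(3w - 2)(4w + 9)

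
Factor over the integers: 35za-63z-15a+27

(5a-9)(7z-3)

Group as (35za-63z) + (-15a+27) = 7z(5a-9) - 3(5a-9).
Both groups share the factor (5a-9).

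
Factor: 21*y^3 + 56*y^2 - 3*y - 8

(3*y + 8)*(7*y^2 - 1)

Group as (21*y^3 - 3*y) + (56*y^2 - 8) = 3*y*(7*y^2 - 1) + 8*(7*y^2 - 1).
Both groups share the factor (7*y^2 - 1).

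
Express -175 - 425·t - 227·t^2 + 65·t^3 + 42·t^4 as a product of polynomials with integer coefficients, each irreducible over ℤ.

(2·t - 5)·(3·t + 7)·(7·t + 5)·(t + 1)

Testing divisors of the constant over divisors of the leading coefficient, t = -7/3 is a root, so (3·t + 7) is a factor; dividing leaves 14·t^3 - 11·t^2 - 50·t - 25.
Next, t = -5/7 is a root, giving the factor (7·t + 5) and quotient 2·t^2 - 3·t - 5.
The remaining quadratic factors as (2·t - 5)(t + 1).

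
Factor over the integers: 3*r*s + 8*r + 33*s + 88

Group as (3*r*s + 8*r) + (33*s + 88) = r*(3*s + 8) + 11*(3*s + 8).
Both groups share the factor (3*s + 8).

(3*s + 8)*(r + 11)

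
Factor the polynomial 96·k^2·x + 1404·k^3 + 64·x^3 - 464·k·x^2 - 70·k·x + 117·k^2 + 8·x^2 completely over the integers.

(12·k + 8·x + 1)·(13·k - 2·x)·(9·k - 4·x)

Group: 9·k·(156·k^2 + 80·k·x + 13·k - 16·x^2 - 2·x) - 4·x·(156·k^2 + 80·k·x + 13·k - 16·x^2 - 2·x); both groups contain (156·k^2 + 80·k·x + 13·k - 16·x^2 - 2·x), so (9·k - 4·x) is a factor with cofactor 156·k^2 + 80·k·x + 13·k - 16·x^2 - 2·x.
The cofactor groups again: 156·k^2 + 80·k·x + 13·k - 16·x^2 - 2·x = 12·k·(13·k - 2·x) + (8·x + 1)·(13·k - 2·x); both groups contain (13·k - 2·x), giving (12·k + 8·x + 1)·(13·k - 2·x).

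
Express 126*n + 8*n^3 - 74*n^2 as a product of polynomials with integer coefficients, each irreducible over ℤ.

Pull out the common factor 2*n, then factor the remaining trinomial.

2*n*(4*n - 9)*(n - 7)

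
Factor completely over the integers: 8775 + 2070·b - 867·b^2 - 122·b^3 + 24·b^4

Trying the rational-root candidates, b = 15/2 is a root, giving the factor (2·b - 15) and quotient 12·b^3 + 29·b^2 - 216·b - 585.
Next, b = -3 is a root, so (b + 3) is a factor; dividing leaves 12·b^2 - 7·b - 195.
The remaining quadratic factors as (4·b + 15)(3·b - 13).

(2·b - 15)·(3·b - 13)·(4·b + 15)·(b + 3)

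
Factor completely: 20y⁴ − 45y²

5y²(2y + 3)(2y − 3)

Factor out 5y², leaving 4y² − 9, which is a difference of two squares.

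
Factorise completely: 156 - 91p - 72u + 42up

(6u - 13)(7p - 12)

Group as (42up - 72u) + (-91p + 156) = 6u(7p - 12) - 13(7p - 12).
Both groups share the factor (7p - 12).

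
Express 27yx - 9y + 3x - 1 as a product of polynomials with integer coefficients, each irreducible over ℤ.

(3x - 1)(9y + 1)

Group as (27yx - 9y) + (3x - 1) = 9y(3x - 1) + (3x - 1).
Both groups share the factor (3x - 1).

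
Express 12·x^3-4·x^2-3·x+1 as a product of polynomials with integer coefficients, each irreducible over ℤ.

Group as (12·x^3-3·x) + (-4·x^2+1) = 3·x·(4·x^2-1) - (4·x^2-1).
Both groups share the factor (4·x^2-1).

(2·x+1)·(2·x-1)·(3·x-1)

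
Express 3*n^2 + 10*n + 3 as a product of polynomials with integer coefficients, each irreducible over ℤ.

Need a pair with product 3·3 = 9 and sum 10: that's 9 and 1.
Split the middle term: 3*n^2 + 9*n + n + 3 = 3*n*(n + 3) + (n + 3).

(3*n + 1)*(n + 3)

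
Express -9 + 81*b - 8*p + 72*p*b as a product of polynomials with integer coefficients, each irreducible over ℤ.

(8*p + 9)*(9*b - 1)

Group as (72*p*b - 8*p) + (81*b - 9) = 8*p*(9*b - 1) + 9*(9*b - 1).
Both groups share the factor (9*b - 1).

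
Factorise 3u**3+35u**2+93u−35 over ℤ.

(3u−1)(u+5)(u+7)

Among the possible rational roots, u = 1/3 is a root, so (3u−1) is a factor; dividing leaves u**2+12u+35.
The remaining quadratic factors as (u+7)(u+5).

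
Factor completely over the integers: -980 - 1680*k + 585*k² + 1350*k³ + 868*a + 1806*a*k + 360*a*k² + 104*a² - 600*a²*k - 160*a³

Group: 10*a*(-16*a² - 84*a*k - 12*a - 90*k² + 45*k + 70) + (-15*k - 14)*(-16*a² - 84*a*k - 12*a - 90*k² + 45*k + 70); both groups contain (-16*a² - 84*a*k - 12*a - 90*k² + 45*k + 70), so (10*a - 15*k - 14) is a factor with cofactor -16*a² - 84*a*k - 12*a - 90*k² + 45*k + 70.
The cofactor groups again: -16*a² - 84*a*k - 12*a - 90*k² + 45*k + 70 = -4*a*(4*a + 6*k - 7) + (-15*k - 10)*(4*a + 6*k - 7); both groups contain (4*a + 6*k - 7), giving -(4*a + 15*k + 10)*(4*a + 6*k - 7).

-(10*a - 15*k - 14)*(4*a + 15*k + 10)*(4*a + 6*k - 7)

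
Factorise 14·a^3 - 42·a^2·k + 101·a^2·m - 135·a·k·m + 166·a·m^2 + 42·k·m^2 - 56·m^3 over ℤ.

(2·a + 7·m)·(7·a - 2·m)·(a - 3·k + 4·m)

Group: 2·a·(7·a^2 - 21·a·k + 26·a·m + 6·k·m - 8·m^2) + 7·m·(7·a^2 - 21·a·k + 26·a·m + 6·k·m - 8·m^2); both groups contain (7·a^2 - 21·a·k + 26·a·m + 6·k·m - 8·m^2), so (2·a + 7·m) is a factor with cofactor 7·a^2 - 21·a·k + 26·a·m + 6·k·m - 8·m^2.
The cofactor groups again: 7·a^2 - 21·a·k + 26·a·m + 6·k·m - 8·m^2 = a·(7·a - 2·m) + (-3·k + 4·m)·(7·a - 2·m); both groups contain (7·a - 2·m), giving (a - 3·k + 4·m)·(7·a - 2·m).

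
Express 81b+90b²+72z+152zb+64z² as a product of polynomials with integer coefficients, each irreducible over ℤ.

Group: 8z(8z+10b+9) + 9b(8z+10b+9); both groups contain (8z+10b+9).

(8z+10b+9)(8z+9b)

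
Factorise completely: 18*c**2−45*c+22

(3*c−2)*(6*c−11)

Need a pair with product 18·22 = 396 and sum −45: that's −33 and −12.
Split the middle term: 18*c**2−33*c − 12*c+22 = 3*c*(6*c−11) − 2*(6*c−11).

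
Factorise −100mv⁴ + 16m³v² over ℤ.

4mv²(2m + 5v)(2m − 5v)

Pull out the common factor 4mv²; 4m² − 25v² is a difference of squares.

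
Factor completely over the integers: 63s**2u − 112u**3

Pull out the common factor 7u; 9s**2 − 16u**2 is a difference of squares.

7u(3s + 4u)(3s − 4u)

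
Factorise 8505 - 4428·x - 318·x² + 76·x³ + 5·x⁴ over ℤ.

(5·x - 9)·(x + 15)·(x + 9)·(x - 7)

Testing divisors of the constant over divisors of the leading coefficient, x = -15 is a root, giving the factor (x + 15) and quotient 5·x³ + x² - 333·x + 567.
Then x = 9/5 is a root, giving the factor (5·x - 9) and quotient x² + 2·x - 63.
The remaining quadratic factors as (x + 9)(x - 7).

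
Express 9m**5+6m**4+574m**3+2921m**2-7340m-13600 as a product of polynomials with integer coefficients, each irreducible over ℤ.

Testing divisors of the constant over divisors of the leading coefficient, m = -5 is a root, so (m+5) divides it; the quotient is 9m**4-39m**3+769m**2-924m-2720.
Continuing, m = -4/3 is a root, so (3m+4) is a factor; dividing leaves 3m**3-17m**2+279m-680.
Then m = 8/3 is a root, so (3m-8) divides it; the quotient is m**2-3m+85.
The quadratic m**2-3m+85 has discriminant -331 < 0 and is irreducible over ℤ.

(3m+4)(3m-8)(m+5)(m**2-3m+85)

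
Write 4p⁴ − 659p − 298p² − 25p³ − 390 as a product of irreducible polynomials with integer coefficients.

Among the possible rational roots, p = −15/4 is a root, so (4p + 15) divides it; the quotient is p³ − 10p² − 37p − 26.
Next, p = −2 is a root, so (p + 2) is a factor; dividing leaves p² − 12p − 13.
The remaining quadratic factors as (p + 1)(p − 13).

(4p + 15)(p + 1)(p + 2)(p − 13)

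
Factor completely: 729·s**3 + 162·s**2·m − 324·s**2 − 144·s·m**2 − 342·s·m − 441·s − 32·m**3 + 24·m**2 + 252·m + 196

Group: 9·s·(81·s**2 − 18·s·m − 99·s − 8·m**2 + 20·m + 28) + (4·m + 7)·(81·s**2 − 18·s·m − 99·s − 8·m**2 + 20·m + 28); both groups contain (81·s**2 − 18·s·m − 99·s − 8·m**2 + 20·m + 28), so (9·s + 4·m + 7) is a factor with cofactor 81·s**2 − 18·s·m − 99·s − 8·m**2 + 20·m + 28.
The cofactor groups again: 81·s**2 − 18·s·m − 99·s − 8·m**2 + 20·m + 28 = 9·s·(9·s − 4·m − 4) + (2·m − 7)·(9·s − 4·m − 4); both groups contain (9·s − 4·m − 4), giving (9·s + 2·m − 7)·(9·s − 4·m − 4).

(9·s − 4·m − 4)·(9·s + 2·m − 7)·(9·s + 4·m + 7)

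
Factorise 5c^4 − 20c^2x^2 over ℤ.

5c^2(c + 2x)(c − 2x)

Pull out the common factor 5c^2; c^2 − 4x^2 is a difference of squares.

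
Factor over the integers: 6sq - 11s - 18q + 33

(6q - 11)(s - 3)

Group as (6sq - 11s) + (-18q + 33) = s(6q - 11) - 3(6q - 11).
Both groups share the factor (6q - 11).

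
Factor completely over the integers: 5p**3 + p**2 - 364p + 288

Trying the rational-root candidates, p = 4/5 is a root, so (5p - 4) divides it; the quotient is p**2 + p - 72.
The remaining quadratic factors as (p + 9)(p - 8).

(5p - 4)(p + 9)(p - 8)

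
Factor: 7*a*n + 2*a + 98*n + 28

Group as (7*a*n + 2*a) + (98*n + 28) = a*(7*n + 2) + 14*(7*n + 2).
Both groups share the factor (7*n + 2).

(7*n + 2)*(a + 14)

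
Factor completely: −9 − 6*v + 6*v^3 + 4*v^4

Group as (4*v^4 − 6*v) + (6*v^3 − 9) = 2*v*(2*v^3 − 3) + 3*(2*v^3 − 3).
Both groups share the factor (2*v^3 − 3).

(2*v + 3)*(2*v^3 − 3)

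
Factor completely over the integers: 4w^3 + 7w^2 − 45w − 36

Among the possible rational roots, w = 3 is a root, so (w − 3) is a factor; dividing leaves 4w^2 + 19w + 12.
The remaining quadratic factors as (4w + 3)(w + 4).

(4w + 3)(w + 4)(w − 3)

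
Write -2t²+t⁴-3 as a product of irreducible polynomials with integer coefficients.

Substitute u = t² to get a quadratic in u, then factor.
t²-3 is irreducible over ℤ (3 is not a perfect square).
t²+1 is irreducible over ℤ (sum of squares).

(t²+1)(t²-3)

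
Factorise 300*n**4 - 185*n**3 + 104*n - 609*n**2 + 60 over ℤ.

Trying the rational-root candidates, n = 2/5 is a root, so (5*n - 2) divides it; the quotient is 60*n**3 - 13*n**2 - 127*n - 30.
Then n = -6/5 is a root, so (5*n + 6) is a factor; dividing leaves 12*n**2 - 17*n - 5.
The remaining quadratic factors as (3*n - 5)(4*n + 1).

(3*n - 5)*(4*n + 1)*(5*n + 6)*(5*n - 2)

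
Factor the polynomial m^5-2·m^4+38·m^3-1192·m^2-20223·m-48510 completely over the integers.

(m+3)·(m+7)·(m-14)·(m^2+2·m+165)

By the rational root theorem, m = -3 is a root, so (m+3) is a factor; dividing leaves m^4-5·m^3+53·m^2-1351·m-16170.
Next, m = 14 is a root, so (m-14) is a factor; dividing leaves m^3+9·m^2+179·m+1155.
Next, m = -7 is a root, so (m+7) divides it; the quotient is m^2+2·m+165.
The quadratic m^2+2·m+165 has discriminant -656 < 0 and is irreducible over ℤ.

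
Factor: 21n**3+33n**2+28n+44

(7n+11)(3n**2+4)

Group as (21n**3+28n) + (33n**2+44) = 7n(3n**2+4) + 11(3n**2+4).
Both groups share the factor (3n**2+4).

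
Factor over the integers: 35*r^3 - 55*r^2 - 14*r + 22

Group as (35*r^3 - 14*r) + (-55*r^2 + 22) = 7*r*(5*r^2 - 2) - 11*(5*r^2 - 2).
Both groups share the factor (5*r^2 - 2).

(7*r - 11)*(5*r^2 - 2)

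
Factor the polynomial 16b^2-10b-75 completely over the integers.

(2b-5)(8b+15)

Need a pair with product 16·(-75) = -1200 and sum -10: that's 30 and -40.
Split the middle term: 16b^2+30b - 40b-75 = 2b(8b+15) - 5(8b+15).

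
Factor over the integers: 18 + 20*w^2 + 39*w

(4*w + 3)*(5*w + 6)

Need a pair with product 20·18 = 360 and sum 39: that's 24 and 15.
Split the middle term: 20*w^2 + 24*w + 15*w + 18 = 4*w*(5*w + 6) + 3*(5*w + 6).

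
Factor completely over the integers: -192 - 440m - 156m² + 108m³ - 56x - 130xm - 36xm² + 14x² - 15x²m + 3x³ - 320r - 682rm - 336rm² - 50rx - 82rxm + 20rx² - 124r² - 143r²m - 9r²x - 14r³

Group: 2r(-7r² + 6rx - 40rm - 34r + x² - 8xm + 2x + 12m² - 28m - 24) + (3x + 9m + 8)(-7r² + 6rx - 40rm - 34r + x² - 8xm + 2x + 12m² - 28m - 24); both groups contain (-7r² + 6rx - 40rm - 34r + x² - 8xm + 2x + 12m² - 28m - 24), so (2r + 3x + 9m + 8) is a factor with cofactor -7r² + 6rx - 40rm - 34r + x² - 8xm + 2x + 12m² - 28m - 24.
The cofactor groups again: -7r² + 6rx - 40rm - 34r + x² - 8xm + 2x + 12m² - 28m - 24 = -7r(r - x + 6m + 4) + (-x + 2m - 6)(r - x + 6m + 4); both groups contain (r - x + 6m + 4), giving -(7r + x - 2m + 6)(r - x + 6m + 4).

-(7r + x - 2m + 6)(r - x + 6m + 4)(2r + 3x + 9m + 8)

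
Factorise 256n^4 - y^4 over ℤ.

Write as (16n^2)² − (y^2)², then factor 16n^2 - y^2 once more.

(4n + y)(4n - y)(16n^2 + y^2)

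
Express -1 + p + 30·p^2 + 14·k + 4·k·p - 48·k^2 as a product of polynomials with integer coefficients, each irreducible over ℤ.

Group: -6·k·(8·k + 6·p - 1) + (5·p + 1)·(8·k + 6·p - 1); both groups contain (8·k + 6·p - 1).

-(6·k - 5·p - 1)·(8·k + 6·p - 1)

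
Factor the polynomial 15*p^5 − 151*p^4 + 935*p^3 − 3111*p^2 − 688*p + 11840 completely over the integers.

(3*p − 8)*(5*p + 8)*(p − 5)*(p^2 − 4*p + 37)

Testing divisors of the constant over divisors of the leading coefficient, p = 8/3 is a root, giving the factor (3*p − 8) and quotient 5*p^4 − 37*p^3 + 213*p^2 − 469*p − 1480.
Then p = 5 is a root, so (p − 5) is a factor; dividing leaves 5*p^3 − 12*p^2 + 153*p + 296.
Then p = −8/5 is a root, giving the factor (5*p + 8) and quotient p^2 − 4*p + 37.
The quadratic p^2 − 4*p + 37 has discriminant −132 < 0 and is irreducible over ℤ.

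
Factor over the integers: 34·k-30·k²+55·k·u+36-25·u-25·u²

Group: -5·k·(6·k-5·u+4) + (5·u+9)·(6·k-5·u+4); both groups contain (6·k-5·u+4).

-(5·k-5·u-9)·(6·k-5·u+4)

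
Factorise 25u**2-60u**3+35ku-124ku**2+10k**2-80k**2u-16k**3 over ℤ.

Group: 8k(-2k**2-7ku-5u**2) + (12u-5)(-2k**2-7ku-5u**2); both groups contain (-2k**2-7ku-5u**2), so (8k+12u-5) is a factor with cofactor -2k**2-7ku-5u**2.
The cofactor groups again: -2k**2-7ku-5u**2 = -k(2k+5u) - u(2k+5u); both groups contain (2k+5u), giving -(k+u)(2k+5u).

-(2k+5u)(8k+12u-5)(k+u)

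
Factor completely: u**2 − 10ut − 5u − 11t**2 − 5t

Group: u(u + t) + (−11t − 5)(u + t); both groups contain (u + t).

(u − 11t − 5)(u + t)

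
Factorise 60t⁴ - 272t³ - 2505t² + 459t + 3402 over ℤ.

(2t + 9)(5t - 6)(6t + 7)(t - 9)

Trying the rational-root candidates, t = -7/6 is a root, so (6t + 7) divides it; the quotient is 10t³ - 57t² - 351t + 486.
Continuing, t = 9 is a root, so (t - 9) divides it; the quotient is 10t² + 33t - 54.
The remaining quadratic factors as (5t - 6)(2t + 9).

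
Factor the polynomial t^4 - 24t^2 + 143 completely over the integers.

Substitute u = t^2 to get a quadratic in u, then factor.
t^2 - 11 is irreducible over ℤ (11 is not a perfect square).
t^2 - 13 is irreducible over ℤ (13 is not a perfect square).

(t^2 - 11)(t^2 - 13)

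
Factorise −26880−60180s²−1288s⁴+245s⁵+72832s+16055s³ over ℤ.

(5s−12)(7s−5)(7s−8)(s²−s+56)

Testing divisors of the constant over divisors of the leading coefficient, s = 12/5 is a root, giving the factor (5s−12) and quotient 49s⁴−140s³+2875s²−5136s+2240.
Next, s = 8/7 is a root, so (7s−8) divides it; the quotient is 7s³−12s²+397s−280.
Next, s = 5/7 is a root, so (7s−5) divides it; the quotient is s²−s+56.
The quadratic s²−s+56 has discriminant −223 < 0 and is irreducible over ℤ.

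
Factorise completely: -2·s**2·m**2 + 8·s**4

Pull out the common factor 2·s**2; 4·s**2 - m**2 is a difference of squares.

2·s**2·(2·s - m)·(2·s + m)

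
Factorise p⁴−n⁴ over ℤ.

Write as (p²)² − (n²)², then factor p²−n² once more.

(p−n)(p+n)(p²+n²)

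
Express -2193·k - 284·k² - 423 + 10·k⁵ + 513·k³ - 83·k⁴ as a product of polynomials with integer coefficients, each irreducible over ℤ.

(2·k + 3)·(5·k + 1)·(k - 3)·(k² - 7·k + 47)

Trying the rational-root candidates, k = -3/2 is a root, so (2·k + 3) is a factor; dividing leaves 5·k⁴ - 49·k³ + 330·k² - 637·k - 141.
Continuing, k = 3 is a root, so (k - 3) is a factor; dividing leaves 5·k³ - 34·k² + 228·k + 47.
Then k = -1/5 is a root, so (5·k + 1) is a factor; dividing leaves k² - 7·k + 47.
The quadratic k² - 7·k + 47 has discriminant -139 < 0 and is irreducible over ℤ.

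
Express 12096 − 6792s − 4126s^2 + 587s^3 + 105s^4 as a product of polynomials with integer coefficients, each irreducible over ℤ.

(3s − 14)(5s + 12)(7s − 8)(s + 9)

By the rational root theorem, s = 14/3 is a root, so (3s − 14) divides it; the quotient is 35s^3 + 359s^2 + 300s − 864.
Then s = −9 is a root, so (s + 9) is a factor; dividing leaves 35s^2 + 44s − 96.
The remaining quadratic factors as (5s + 12)(7s − 8).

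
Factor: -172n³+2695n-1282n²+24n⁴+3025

Trying the rational-root candidates, n = -11/2 is a root, so (2n+11) divides it; the quotient is 12n³-152n²+195n+275.
Next, n = 11 is a root, so (n-11) is a factor; dividing leaves 12n²-20n-25.
The remaining quadratic factors as (2n-5)(6n+5).

(2n+11)(2n-5)(6n+5)(n-11)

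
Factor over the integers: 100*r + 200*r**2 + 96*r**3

Pull out the common factor 4*r, then factor the remaining trinomial.

4*r*(4*r + 5)*(6*r + 5)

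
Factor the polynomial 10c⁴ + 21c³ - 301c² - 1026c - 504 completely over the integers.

(2c + 7)(5c + 3)(c + 4)(c - 6)

Testing divisors of the constant over divisors of the leading coefficient, c = -3/5 is a root, so (5c + 3) divides it; the quotient is 2c³ + 3c² - 62c - 168.
Next, c = -7/2 is a root, so (2c + 7) is a factor; dividing leaves c² - 2c - 24.
The remaining quadratic factors as (c - 6)(c + 4).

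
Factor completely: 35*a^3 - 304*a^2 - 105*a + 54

Testing divisors of the constant over divisors of the leading coefficient, a = 2/7 is a root, so (7*a - 2) divides it; the quotient is 5*a^2 - 42*a - 27.
The remaining quadratic factors as (a - 9)(5*a + 3).

(5*a + 3)*(7*a - 2)*(a - 9)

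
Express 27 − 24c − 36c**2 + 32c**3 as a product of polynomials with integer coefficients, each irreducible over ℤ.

(8c − 9)(4c**2 − 3)

Group as (32c**3 − 24c) + (−36c**2 + 27) = 8c(4c**2 − 3) − 9(4c**2 − 3).
Both groups share the factor (4c**2 − 3).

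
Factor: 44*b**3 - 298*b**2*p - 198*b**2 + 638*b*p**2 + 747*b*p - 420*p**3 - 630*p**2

(11*b - 14*p)*(2*b - 5*p)*(2*b - 6*p - 9)

Group: 2*b*(22*b**2 - 94*b*p - 99*b + 84*p**2 + 126*p) - 5*p*(22*b**2 - 94*b*p - 99*b + 84*p**2 + 126*p); both groups contain (22*b**2 - 94*b*p - 99*b + 84*p**2 + 126*p), so (2*b - 5*p) is a factor with cofactor 22*b**2 - 94*b*p - 99*b + 84*p**2 + 126*p.
The cofactor groups again: 22*b**2 - 94*b*p - 99*b + 84*p**2 + 126*p = 11*b*(2*b - 6*p - 9) - 14*p*(2*b - 6*p - 9); both groups contain (2*b - 6*p - 9), giving (11*b - 14*p)*(2*b - 6*p - 9).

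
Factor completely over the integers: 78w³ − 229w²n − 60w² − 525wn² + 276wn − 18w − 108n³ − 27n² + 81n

Group: 2w(39w² + 61wn − 30w + 12n² + 3n − 9) − 9n(39w² + 61wn − 30w + 12n² + 3n − 9); both groups contain (39w² + 61wn − 30w + 12n² + 3n − 9), so (2w − 9n) is a factor with cofactor 39w² + 61wn − 30w + 12n² + 3n − 9.
The cofactor groups again: 39w² + 61wn − 30w + 12n² + 3n − 9 = 13w(3w + 4n − 3) + (3n + 3)(3w + 4n − 3); both groups contain (3w + 4n − 3), giving (13w + 3n + 3)(3w + 4n − 3).

(2w − 9n)(13w + 3n + 3)(3w + 4n − 3)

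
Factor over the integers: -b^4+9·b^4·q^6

Factor out b^4 first: what remains is 9·q^6-1.
Recognize a difference of squares with the parts 3·q^3 and 1.

b^4·(3·q^3+1)·(3·q^3-1)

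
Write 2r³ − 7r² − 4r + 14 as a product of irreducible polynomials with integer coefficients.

Group as (2r³ − 4r) + (−7r² + 14) = 2r(r² − 2) − 7(r² − 2).
Both groups share the factor (r² − 2).

(2r − 7)(r² − 2)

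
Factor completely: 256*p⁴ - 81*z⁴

Write as (16*p²)² − (9*z²)², then factor 16*p² - 9*z² once more.

(4*p + 3*z)*(4*p - 3*z)*(16*p² + 9*z²)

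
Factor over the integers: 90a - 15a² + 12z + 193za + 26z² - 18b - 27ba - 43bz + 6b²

Group: 3b(2b - 13z + a - 6) + (-2z - 15a)(2b - 13z + a - 6); both groups contain (2b - 13z + a - 6).

(3b - 2z - 15a)(2b - 13z + a - 6)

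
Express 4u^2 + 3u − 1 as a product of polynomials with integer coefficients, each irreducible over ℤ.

(4u − 1)(u + 1)

Need a pair with product 4·(−1) = −4 and sum 3: that's 4 and −1.
Split the middle term: 4u^2 + 4u − u − 1 = 4u(u + 1) − (u + 1).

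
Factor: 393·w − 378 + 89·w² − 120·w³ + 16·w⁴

(4·w + 7)·(4·w − 9)·(w − 1)·(w − 6)

Trying the rational-root candidates, w = 6 is a root, so (w − 6) is a factor; dividing leaves 16·w³ − 24·w² − 55·w + 63.
Then w = 1 is a root, so (w − 1) divides it; the quotient is 16·w² − 8·w − 63.
The remaining quadratic factors as (4·w − 9)(4·w + 7).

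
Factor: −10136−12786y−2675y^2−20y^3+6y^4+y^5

(y+1)(y+4)(y−14)(y^2+15y+181)

Among the possible rational roots, y = −1 is a root, so (y+1) is a factor; dividing leaves y^4+5y^3−25y^2−2650y−10136.
Then y = −4 is a root, so (y+4) divides it; the quotient is y^3+y^2−29y−2534.
Continuing, y = 14 is a root, so (y−14) is a factor; dividing leaves y^2+15y+181.
The quadratic y^2+15y+181 has discriminant −499 < 0 and is irreducible over ℤ.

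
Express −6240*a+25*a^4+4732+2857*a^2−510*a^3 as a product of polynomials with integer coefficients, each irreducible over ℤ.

Trying the rational-root candidates, a = 13 is a root, giving the factor (a−13) and quotient 25*a^3−185*a^2+452*a−364.
Next, a = 14/5 is a root, giving the factor (5*a−14) and quotient 5*a^2−23*a+26.
The remaining quadratic factors as (5*a−13)(a−2).

(5*a−13)*(5*a−14)*(a−13)*(a−2)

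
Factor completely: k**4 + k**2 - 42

Substitute u = k**2 to get a quadratic in u, then factor.
k**2 + 7 is irreducible over ℤ (always positive, so no real roots).
k**2 - 6 is irreducible over ℤ (6 is not a perfect square).

(k**2 + 7)(k**2 - 6)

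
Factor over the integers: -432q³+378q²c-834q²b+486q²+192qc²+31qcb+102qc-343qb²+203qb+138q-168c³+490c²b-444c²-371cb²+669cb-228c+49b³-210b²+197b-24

-(9q+6c-b+3)(6q-4c+7b-8)(8q-7c+7b-1)

Group: 9q(-48q²+74qc-98qb+70q-28c²+77cb-60c-49b²+63b-8) + (6c-b+3)(-48q²+74qc-98qb+70q-28c²+77cb-60c-49b²+63b-8); both groups contain (-48q²+74qc-98qb+70q-28c²+77cb-60c-49b²+63b-8), so (9q+6c-b+3) is a factor with cofactor -48q²+74qc-98qb+70q-28c²+77cb-60c-49b²+63b-8.
The cofactor groups again: -48q²+74qc-98qb+70q-28c²+77cb-60c-49b²+63b-8 = -6q(8q-7c+7b-1) + (4c-7b+8)(8q-7c+7b-1); both groups contain (8q-7c+7b-1), giving -(6q-4c+7b-8)(8q-7c+7b-1).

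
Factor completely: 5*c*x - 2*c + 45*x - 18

Group as (5*c*x - 2*c) + (45*x - 18) = c*(5*x - 2) + 9*(5*x - 2).
Both groups share the factor (5*x - 2).

(5*x - 2)*(c + 9)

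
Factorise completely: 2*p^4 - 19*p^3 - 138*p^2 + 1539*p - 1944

(2*p - 3)*(p + 9)*(p - 8)*(p - 9)

Testing divisors of the constant over divisors of the leading coefficient, p = -9 is a root, so (p + 9) is a factor; dividing leaves 2*p^3 - 37*p^2 + 195*p - 216.
Then p = 9 is a root, so (p - 9) is a factor; dividing leaves 2*p^2 - 19*p + 24.
The remaining quadratic factors as (2*p - 3)(p - 8).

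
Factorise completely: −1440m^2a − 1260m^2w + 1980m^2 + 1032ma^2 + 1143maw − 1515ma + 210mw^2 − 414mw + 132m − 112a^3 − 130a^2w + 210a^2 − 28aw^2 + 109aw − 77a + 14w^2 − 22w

Group: 8a(−180m^2 + 129ma + 30mw − 12m − 14a^2 − 4aw + 7a + 2w) + (7w − 11)(−180m^2 + 129ma + 30mw − 12m − 14a^2 − 4aw + 7a + 2w); both groups contain (−180m^2 + 129ma + 30mw − 12m − 14a^2 − 4aw + 7a + 2w), so (8a + 7w − 11) is a factor with cofactor −180m^2 + 129ma + 30mw − 12m − 14a^2 − 4aw + 7a + 2w.
The cofactor groups again: −180m^2 + 129ma + 30mw − 12m − 14a^2 − 4aw + 7a + 2w = −12m(15m − 2a + 1) + (7a + 2w)(15m − 2a + 1); both groups contain (15m − 2a + 1), giving −(12m − 7a − 2w)(15m − 2a + 1).

−(15m − 2a + 1)(12m − 7a − 2w)(8a + 7w − 11)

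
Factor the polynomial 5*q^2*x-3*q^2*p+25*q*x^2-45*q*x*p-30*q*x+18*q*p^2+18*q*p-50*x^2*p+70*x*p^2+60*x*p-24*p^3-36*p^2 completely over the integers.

Group: q*(5*q*x-3*q*p+25*x^2-35*x*p-30*x+12*p^2+18*p) - 2*p*(5*q*x-3*q*p+25*x^2-35*x*p-30*x+12*p^2+18*p); both groups contain (5*q*x-3*q*p+25*x^2-35*x*p-30*x+12*p^2+18*p), so (q-2*p) is a factor with cofactor 5*q*x-3*q*p+25*x^2-35*x*p-30*x+12*p^2+18*p.
The cofactor groups again: 5*q*x-3*q*p+25*x^2-35*x*p-30*x+12*p^2+18*p = 5*x*(q+5*x-4*p-6) - 3*p*(q+5*x-4*p-6); both groups contain (q+5*x-4*p-6), giving (5*x-3*p)*(q+5*x-4*p-6).

(q-2*p)*(5*x-3*p)*(q+5*x-4*p-6)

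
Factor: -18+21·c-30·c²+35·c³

Group as (35·c³+21·c) + (-30·c²-18) = 7·c·(5·c²+3) - 6·(5·c²+3).
Both groups share the factor (5·c²+3).

(7·c-6)·(5·c²+3)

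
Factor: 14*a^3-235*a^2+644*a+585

By the rational root theorem, a = 13 is a root, giving the factor (a-13) and quotient 14*a^2-53*a-45.
The remaining quadratic factors as (7*a+5)(2*a-9).

(2*a-9)*(7*a+5)*(a-13)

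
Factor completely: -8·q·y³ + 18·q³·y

Pull out the common factor 2·q·y; 9·q² - 4·y² is a difference of squares.

2·q·y·(3·q + 2·y)·(3·q - 2·y)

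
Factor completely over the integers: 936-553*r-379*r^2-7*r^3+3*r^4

(3*r+8)*(r+9)*(r-1)*(r-13)

Among the possible rational roots, r = 1 is a root, so (r-1) is a factor; dividing leaves 3*r^3-4*r^2-383*r-936.
Then r = -8/3 is a root, so (3*r+8) is a factor; dividing leaves r^2-4*r-117.
The remaining quadratic factors as (r+9)(r-13).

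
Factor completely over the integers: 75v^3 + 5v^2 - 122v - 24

(3v - 4)(5v + 1)(5v + 6)

Among the possible rational roots, v = 4/3 is a root, giving the factor (3v - 4) and quotient 25v^2 + 35v + 6.
The remaining quadratic factors as (5v + 1)(5v + 6).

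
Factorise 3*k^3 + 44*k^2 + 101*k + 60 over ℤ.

(3*k + 5)*(k + 1)*(k + 12)

By the rational root theorem, k = −5/3 is a root, giving the factor (3*k + 5) and quotient k^2 + 13*k + 12.
The remaining quadratic factors as (k + 12)(k + 1).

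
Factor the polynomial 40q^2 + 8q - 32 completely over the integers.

8(5q - 4)(q + 1)

Pull out the common factor 8, then factor the remaining trinomial.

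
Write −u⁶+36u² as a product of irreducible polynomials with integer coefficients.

Factor out u² first: what remains is −u⁴+36.
Recognize a difference of squares with the parts 6 and u².

−u²(u²+6)(u²−6)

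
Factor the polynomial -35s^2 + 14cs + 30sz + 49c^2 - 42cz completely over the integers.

Group: 7c(7c - 5s) + (7s - 6z)(7c - 5s); both groups contain (7c - 5s).

(7c + 7s - 6z)(7c - 5s)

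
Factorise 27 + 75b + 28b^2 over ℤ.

(4b + 9)(7b + 3)

Need a pair with product 28·27 = 756 and sum 75: that's 63 and 12.
Split the middle term: 28b^2 + 63b + 12b + 27 = 7b(4b + 9) + 3(4b + 9).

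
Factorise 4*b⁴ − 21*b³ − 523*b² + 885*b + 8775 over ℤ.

Trying the rational-root candidates, b = −9 is a root, giving the factor (b + 9) and quotient 4*b³ − 57*b² − 10*b + 975.
Next, b = 13 is a root, so (b − 13) is a factor; dividing leaves 4*b² − 5*b − 75.
The remaining quadratic factors as (b − 5)(4*b + 15).

(4*b + 15)*(b + 9)*(b − 13)*(b − 5)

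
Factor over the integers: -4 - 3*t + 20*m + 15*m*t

Group as (15*m*t + 20*m) + (-3*t - 4) = 5*m*(3*t + 4) - (3*t + 4).
Both groups share the factor (3*t + 4).

(3*t + 4)*(5*m - 1)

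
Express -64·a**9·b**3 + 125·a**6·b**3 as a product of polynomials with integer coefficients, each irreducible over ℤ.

-a**6·b**3·(4·a - 5)·(16·a**2 + 20·a + 25)

Every term has a factor of a**6·b**3; factoring it out leaves -64·a**3 + 125.
Recognize a difference of cubes with the parts 5 and 4·a.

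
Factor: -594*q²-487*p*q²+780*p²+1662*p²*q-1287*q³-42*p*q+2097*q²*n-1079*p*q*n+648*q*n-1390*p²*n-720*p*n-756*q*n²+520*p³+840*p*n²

(13*p+11*q-12*n)*(4*p+13*q-7*n+6)*(10*p-9*q)

Group: 13*p*(40*p²+94*p*q-70*p*n+60*p-117*q²+63*q*n-54*q) + (11*q-12*n)*(40*p²+94*p*q-70*p*n+60*p-117*q²+63*q*n-54*q); both groups contain (40*p²+94*p*q-70*p*n+60*p-117*q²+63*q*n-54*q), so (13*p+11*q-12*n) is a factor with cofactor 40*p²+94*p*q-70*p*n+60*p-117*q²+63*q*n-54*q.
The cofactor groups again: 40*p²+94*p*q-70*p*n+60*p-117*q²+63*q*n-54*q = 4*p*(10*p-9*q) + (13*q-7*n+6)*(10*p-9*q); both groups contain (10*p-9*q), giving (4*p+13*q-7*n+6)*(10*p-9*q).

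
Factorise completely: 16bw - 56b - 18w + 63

(2w - 7)(8b - 9)

Group as (16bw - 56b) + (-18w + 63) = 8b(2w - 7) - 9(2w - 7).
Both groups share the factor (2w - 7).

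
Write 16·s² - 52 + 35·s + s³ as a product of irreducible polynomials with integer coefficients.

Among the possible rational roots, s = -13 is a root, so (s + 13) is a factor; dividing leaves s² + 3·s - 4.
The remaining quadratic factors as (s - 1)(s + 4).

(s + 13)·(s + 4)·(s - 1)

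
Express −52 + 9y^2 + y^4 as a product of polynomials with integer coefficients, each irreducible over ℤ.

(y + 2)(y − 2)(y^2 + 13)

Substitute u = y^2 to get a quadratic in u, then factor.
y^2 − 4 is a difference of squares.
y^2 + 13 is irreducible over ℤ (always positive, so no real roots).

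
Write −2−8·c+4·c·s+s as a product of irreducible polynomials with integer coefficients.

(4·c+1)·(s−2)

Group as (4·c·s−8·c) + (s−2) = 4·c·(s−2) + (s−2).
Both groups share the factor (s−2).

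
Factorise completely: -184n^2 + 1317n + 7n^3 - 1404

(7n - 9)(n - 12)(n - 13)

By the rational root theorem, n = 13 is a root, giving the factor (n - 13) and quotient 7n^2 - 93n + 108.
The remaining quadratic factors as (7n - 9)(n - 12).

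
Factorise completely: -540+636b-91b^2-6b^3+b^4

Among the possible rational roots, b = 9 is a root, so (b-9) divides it; the quotient is b^3+3b^2-64b+60.
Continuing, b = 6 is a root, giving the factor (b-6) and quotient b^2+9b-10.
The remaining quadratic factors as (b-1)(b+10).

(b+10)(b-1)(b-6)(b-9)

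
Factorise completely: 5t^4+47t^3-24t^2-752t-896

(5t+7)(t+4)(t+8)(t-4)

Among the possible rational roots, t = -7/5 is a root, so (5t+7) divides it; the quotient is t^3+8t^2-16t-128.
Next, t = -8 is a root, so (t+8) divides it; the quotient is t^2-16.
The remaining quadratic factors as (t+4)(t-4).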